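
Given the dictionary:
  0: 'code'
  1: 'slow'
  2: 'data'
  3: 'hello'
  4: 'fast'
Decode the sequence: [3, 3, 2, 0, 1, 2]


Look up each index in the dictionary:
  3 -> 'hello'
  3 -> 'hello'
  2 -> 'data'
  0 -> 'code'
  1 -> 'slow'
  2 -> 'data'

Decoded: "hello hello data code slow data"


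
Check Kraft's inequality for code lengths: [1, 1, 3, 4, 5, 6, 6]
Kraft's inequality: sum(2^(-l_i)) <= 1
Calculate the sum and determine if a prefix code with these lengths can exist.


Sum = 2^(-1) + 2^(-1) + 2^(-3) + 2^(-4) + 2^(-5) + 2^(-6) + 2^(-6)
    = 0.5 + 0.5 + 0.125 + 0.0625 + 0.03125 + 0.015625 + 0.015625
    = 80/64 = 1.25
Since 1.25 > 1, Kraft's inequality is NOT satisfied.
A prefix code with these lengths CANNOT exist.

Kraft sum = 1.25. Not satisfied.


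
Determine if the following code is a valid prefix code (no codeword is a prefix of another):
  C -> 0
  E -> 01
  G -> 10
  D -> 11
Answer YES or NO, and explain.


Checking each pair (does one codeword prefix another?):
  C='0' vs E='01': prefix -- VIOLATION

NO -- this is NOT a valid prefix code. C (0) is a prefix of E (01).


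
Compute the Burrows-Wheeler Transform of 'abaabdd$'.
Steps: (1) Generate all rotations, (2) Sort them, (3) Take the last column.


Rotations (sorted):
  0: $abaabdd -> last char: d
  1: aabdd$ab -> last char: b
  2: abaabdd$ -> last char: $
  3: abdd$aba -> last char: a
  4: baabdd$a -> last char: a
  5: bdd$abaa -> last char: a
  6: d$abaabd -> last char: d
  7: dd$abaab -> last char: b


BWT = db$aaadb


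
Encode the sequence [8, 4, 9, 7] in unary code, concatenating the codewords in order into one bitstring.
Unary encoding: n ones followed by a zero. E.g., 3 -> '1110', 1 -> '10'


Encode each number as n ones followed by a terminating 0:
  8 -> 111111110 (9 bits)
  4 -> 11110 (5 bits)
  9 -> 1111111110 (10 bits)
  7 -> 11111110 (8 bits)
Total length = 9 + 5 + 10 + 8 = 32 bits.

Unary([8, 4, 9, 7]) = 11111111011110111111111011111110 (32 bits)


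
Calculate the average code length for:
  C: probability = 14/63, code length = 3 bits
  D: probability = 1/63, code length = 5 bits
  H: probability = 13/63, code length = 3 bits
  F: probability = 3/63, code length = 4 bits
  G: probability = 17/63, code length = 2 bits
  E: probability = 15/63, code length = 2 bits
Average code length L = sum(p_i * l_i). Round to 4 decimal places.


Weighted contributions p_i * l_i:
  C: (14/63) * 3 = 42/63
  D: (1/63) * 5 = 5/63
  H: (13/63) * 3 = 39/63
  F: (3/63) * 4 = 12/63
  G: (17/63) * 2 = 34/63
  E: (15/63) * 2 = 30/63
Sum = (42 + 5 + 39 + 12 + 34 + 30)/63 = 162/63

L = 162/63 = 2.5714 bits/symbol


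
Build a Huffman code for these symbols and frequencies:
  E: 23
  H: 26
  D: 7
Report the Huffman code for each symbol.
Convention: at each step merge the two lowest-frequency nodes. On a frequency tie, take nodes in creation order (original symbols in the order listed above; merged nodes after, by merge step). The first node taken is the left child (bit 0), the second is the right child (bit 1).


Huffman tree construction:
Step 1: Merge D(7) + E(23) = 30
Step 2: Merge H(26) + (D+E)(30) = 56
Read each symbol's code off the tree from the root (left child = 0, right child = 1).

Codes:
  E: 11 (length 2)
  H: 0 (length 1)
  D: 10 (length 2)
Average code length: 86/56 = 1.5357 bits/symbol


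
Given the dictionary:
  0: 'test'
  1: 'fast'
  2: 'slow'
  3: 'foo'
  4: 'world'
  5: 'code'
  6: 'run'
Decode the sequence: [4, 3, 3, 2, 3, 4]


Look up each index in the dictionary:
  4 -> 'world'
  3 -> 'foo'
  3 -> 'foo'
  2 -> 'slow'
  3 -> 'foo'
  4 -> 'world'

Decoded: "world foo foo slow foo world"


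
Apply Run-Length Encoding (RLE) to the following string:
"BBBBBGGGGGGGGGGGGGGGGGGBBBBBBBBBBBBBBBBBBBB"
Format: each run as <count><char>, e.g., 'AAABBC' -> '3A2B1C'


Scanning runs left to right:
  i=0: run of 'B' x 5 -> '5B'
  i=5: run of 'G' x 18 -> '18G'
  i=23: run of 'B' x 20 -> '20B'

RLE = 5B18G20B


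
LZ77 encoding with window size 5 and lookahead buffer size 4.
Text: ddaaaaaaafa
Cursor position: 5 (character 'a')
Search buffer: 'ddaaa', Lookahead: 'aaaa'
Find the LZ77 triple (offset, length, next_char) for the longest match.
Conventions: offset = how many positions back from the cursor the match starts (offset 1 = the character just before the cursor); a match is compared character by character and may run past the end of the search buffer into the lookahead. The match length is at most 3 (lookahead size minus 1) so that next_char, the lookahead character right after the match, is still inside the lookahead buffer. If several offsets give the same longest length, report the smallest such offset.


Try each offset into the search buffer:
  offset=1 (pos 4, char 'a'): match length 3
  offset=2 (pos 3, char 'a'): match length 3
  offset=3 (pos 2, char 'a'): match length 3
  offset=4 (pos 1, char 'd'): match length 0
  offset=5 (pos 0, char 'd'): match length 0
Longest match has length 3, found at offsets 1, 2, 3; take the smallest, offset 1.
next_char = character at position 5 + 3 = 8 -> 'a'

Best match: offset=1, length=3 (matching 'aaa' starting at position 4)
LZ77 triple: (1, 3, 'a')


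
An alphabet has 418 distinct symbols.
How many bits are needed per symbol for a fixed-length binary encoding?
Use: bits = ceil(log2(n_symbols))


log2(418) = 8.7074
Bracket: 2^8 = 256 < 418 <= 2^9 = 512
So ceil(log2(418)) = 9

bits = ceil(log2(418)) = ceil(8.7074) = 9 bits


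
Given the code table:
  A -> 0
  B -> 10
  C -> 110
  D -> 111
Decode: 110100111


Decoding:
110 -> C
10 -> B
0 -> A
111 -> D


Result: CBAD


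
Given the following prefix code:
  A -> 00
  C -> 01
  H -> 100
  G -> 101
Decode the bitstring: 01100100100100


Decoding step by step:
Bits 01 -> C
Bits 100 -> H
Bits 100 -> H
Bits 100 -> H
Bits 100 -> H


Decoded message: CHHHH


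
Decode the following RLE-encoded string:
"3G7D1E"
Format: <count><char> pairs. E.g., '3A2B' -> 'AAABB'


Expanding each <count><char> pair:
  3G -> 'GGG'
  7D -> 'DDDDDDD'
  1E -> 'E'

Decoded = GGGDDDDDDDE


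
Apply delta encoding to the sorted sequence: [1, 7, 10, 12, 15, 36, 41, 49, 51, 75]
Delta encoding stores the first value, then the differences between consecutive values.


First value: 1
Deltas:
  7 - 1 = 6
  10 - 7 = 3
  12 - 10 = 2
  15 - 12 = 3
  36 - 15 = 21
  41 - 36 = 5
  49 - 41 = 8
  51 - 49 = 2
  75 - 51 = 24


Delta encoded: [1, 6, 3, 2, 3, 21, 5, 8, 2, 24]


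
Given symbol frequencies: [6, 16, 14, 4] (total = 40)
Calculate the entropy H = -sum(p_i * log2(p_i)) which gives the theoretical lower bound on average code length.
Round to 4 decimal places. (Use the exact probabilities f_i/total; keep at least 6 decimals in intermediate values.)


Per-symbol terms -p_i * log2(p_i) with p_i = f_i/40:
  p = 6/40 = 0.150000: log2(p) = -2.736966, -p*log2(p) = 0.410545
  p = 16/40 = 0.400000: log2(p) = -1.321928, -p*log2(p) = 0.528771
  p = 14/40 = 0.350000: log2(p) = -1.514573, -p*log2(p) = 0.530101
  p = 4/40 = 0.100000: log2(p) = -3.321928, -p*log2(p) = 0.332193
H = 0.410545 + 0.528771 + 0.530101 + 0.332193 = 1.801610

H = 1.8016 bits/symbol


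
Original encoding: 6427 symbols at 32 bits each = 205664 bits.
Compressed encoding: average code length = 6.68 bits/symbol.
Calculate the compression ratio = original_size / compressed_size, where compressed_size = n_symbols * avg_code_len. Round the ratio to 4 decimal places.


original_size = n_symbols * orig_bits = 6427 * 32 = 205664 bits
compressed_size = n_symbols * avg_code_len = 6427 * 6.68 = 42932.36 bits
ratio = original_size / compressed_size = 205664 / 42932.36 = 4.7904

Compression ratio = 4.7904


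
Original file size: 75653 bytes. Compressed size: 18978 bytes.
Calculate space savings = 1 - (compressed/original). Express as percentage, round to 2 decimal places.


ratio = compressed/original = 18978/75653 = 0.250856
savings = 1 - ratio = 1 - 0.250856 = 0.749144
as a percentage: 0.749144 * 100 = 74.91%

Space savings = 1 - 18978/75653 = 74.91%


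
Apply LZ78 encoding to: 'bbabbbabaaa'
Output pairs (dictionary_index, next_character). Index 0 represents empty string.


LZ78 encoding steps:
Dictionary: {0: ''}
Step 1: w='' (idx 0), next='b' -> output (0, 'b'), add 'b' as idx 1
Step 2: w='b' (idx 1), next='a' -> output (1, 'a'), add 'ba' as idx 2
Step 3: w='b' (idx 1), next='b' -> output (1, 'b'), add 'bb' as idx 3
Step 4: w='ba' (idx 2), next='b' -> output (2, 'b'), add 'bab' as idx 4
Step 5: w='' (idx 0), next='a' -> output (0, 'a'), add 'a' as idx 5
Step 6: w='a' (idx 5), next='a' -> output (5, 'a'), add 'aa' as idx 6


Encoded: [(0, 'b'), (1, 'a'), (1, 'b'), (2, 'b'), (0, 'a'), (5, 'a')]


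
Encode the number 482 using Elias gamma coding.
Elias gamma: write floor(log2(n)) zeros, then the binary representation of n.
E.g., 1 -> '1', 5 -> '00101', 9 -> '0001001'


num_bits = floor(log2(482)) + 1 = 9
leading_zeros = num_bits - 1 = 8
binary(482) = 111100010

Elias gamma(482) = '00000000' + '111100010' = 00000000111100010 (17 bits)


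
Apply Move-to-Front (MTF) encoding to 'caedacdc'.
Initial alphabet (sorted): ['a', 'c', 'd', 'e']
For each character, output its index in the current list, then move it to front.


MTF encoding:
'c': index 1 in ['a', 'c', 'd', 'e'] -> ['c', 'a', 'd', 'e']
'a': index 1 in ['c', 'a', 'd', 'e'] -> ['a', 'c', 'd', 'e']
'e': index 3 in ['a', 'c', 'd', 'e'] -> ['e', 'a', 'c', 'd']
'd': index 3 in ['e', 'a', 'c', 'd'] -> ['d', 'e', 'a', 'c']
'a': index 2 in ['d', 'e', 'a', 'c'] -> ['a', 'd', 'e', 'c']
'c': index 3 in ['a', 'd', 'e', 'c'] -> ['c', 'a', 'd', 'e']
'd': index 2 in ['c', 'a', 'd', 'e'] -> ['d', 'c', 'a', 'e']
'c': index 1 in ['d', 'c', 'a', 'e'] -> ['c', 'd', 'a', 'e']


Output: [1, 1, 3, 3, 2, 3, 2, 1]


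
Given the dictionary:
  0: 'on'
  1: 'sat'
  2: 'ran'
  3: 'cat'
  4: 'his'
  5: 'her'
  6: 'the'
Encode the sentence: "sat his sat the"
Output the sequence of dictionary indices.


Look up each word in the dictionary:
  'sat' -> 1
  'his' -> 4
  'sat' -> 1
  'the' -> 6

Encoded: [1, 4, 1, 6]


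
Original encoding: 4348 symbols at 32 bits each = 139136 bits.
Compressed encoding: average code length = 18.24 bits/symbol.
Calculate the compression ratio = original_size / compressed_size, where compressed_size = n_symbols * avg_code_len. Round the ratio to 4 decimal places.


original_size = n_symbols * orig_bits = 4348 * 32 = 139136 bits
compressed_size = n_symbols * avg_code_len = 4348 * 18.24 = 79307.52 bits
ratio = original_size / compressed_size = 139136 / 79307.52 = 1.7544

Compression ratio = 1.7544


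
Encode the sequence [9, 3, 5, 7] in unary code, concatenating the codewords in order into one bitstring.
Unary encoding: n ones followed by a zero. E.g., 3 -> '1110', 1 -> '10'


Encode each number as n ones followed by a terminating 0:
  9 -> 1111111110 (10 bits)
  3 -> 1110 (4 bits)
  5 -> 111110 (6 bits)
  7 -> 11111110 (8 bits)
Total length = 10 + 4 + 6 + 8 = 28 bits.

Unary([9, 3, 5, 7]) = 1111111110111011111011111110 (28 bits)


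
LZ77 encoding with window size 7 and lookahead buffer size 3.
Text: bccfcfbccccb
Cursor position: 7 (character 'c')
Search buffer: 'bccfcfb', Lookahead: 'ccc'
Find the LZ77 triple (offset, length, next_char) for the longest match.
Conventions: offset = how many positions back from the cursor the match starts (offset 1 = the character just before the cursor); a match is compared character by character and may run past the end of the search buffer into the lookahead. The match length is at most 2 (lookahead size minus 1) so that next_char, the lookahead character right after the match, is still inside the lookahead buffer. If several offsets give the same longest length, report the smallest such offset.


Try each offset into the search buffer:
  offset=1 (pos 6, char 'b'): match length 0
  offset=2 (pos 5, char 'f'): match length 0
  offset=3 (pos 4, char 'c'): match length 1
  offset=4 (pos 3, char 'f'): match length 0
  offset=5 (pos 2, char 'c'): match length 1
  offset=6 (pos 1, char 'c'): match length 2
  offset=7 (pos 0, char 'b'): match length 0
Longest match has length 2 at offset 6.
next_char = character at position 7 + 2 = 9 -> 'c'

Best match: offset=6, length=2 (matching 'cc' starting at position 1)
LZ77 triple: (6, 2, 'c')


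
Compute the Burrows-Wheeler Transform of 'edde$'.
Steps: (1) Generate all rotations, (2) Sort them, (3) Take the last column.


Rotations (sorted):
  0: $edde -> last char: e
  1: dde$e -> last char: e
  2: de$ed -> last char: d
  3: e$edd -> last char: d
  4: edde$ -> last char: $


BWT = eedd$


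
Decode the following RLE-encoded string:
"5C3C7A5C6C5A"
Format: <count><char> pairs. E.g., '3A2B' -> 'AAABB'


Expanding each <count><char> pair:
  5C -> 'CCCCC'
  3C -> 'CCC'
  7A -> 'AAAAAAA'
  5C -> 'CCCCC'
  6C -> 'CCCCCC'
  5A -> 'AAAAA'

Decoded = CCCCCCCCAAAAAAACCCCCCCCCCCAAAAA


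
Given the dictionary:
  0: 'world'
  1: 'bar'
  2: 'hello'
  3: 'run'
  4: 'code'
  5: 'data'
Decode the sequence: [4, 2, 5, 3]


Look up each index in the dictionary:
  4 -> 'code'
  2 -> 'hello'
  5 -> 'data'
  3 -> 'run'

Decoded: "code hello data run"


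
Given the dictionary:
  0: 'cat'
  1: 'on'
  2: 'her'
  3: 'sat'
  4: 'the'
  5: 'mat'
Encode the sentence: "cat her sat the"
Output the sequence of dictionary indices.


Look up each word in the dictionary:
  'cat' -> 0
  'her' -> 2
  'sat' -> 3
  'the' -> 4

Encoded: [0, 2, 3, 4]


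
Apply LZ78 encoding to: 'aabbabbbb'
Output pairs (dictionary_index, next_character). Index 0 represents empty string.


LZ78 encoding steps:
Dictionary: {0: ''}
Step 1: w='' (idx 0), next='a' -> output (0, 'a'), add 'a' as idx 1
Step 2: w='a' (idx 1), next='b' -> output (1, 'b'), add 'ab' as idx 2
Step 3: w='' (idx 0), next='b' -> output (0, 'b'), add 'b' as idx 3
Step 4: w='ab' (idx 2), next='b' -> output (2, 'b'), add 'abb' as idx 4
Step 5: w='b' (idx 3), next='b' -> output (3, 'b'), add 'bb' as idx 5


Encoded: [(0, 'a'), (1, 'b'), (0, 'b'), (2, 'b'), (3, 'b')]


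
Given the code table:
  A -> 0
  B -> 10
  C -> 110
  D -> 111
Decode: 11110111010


Decoding:
111 -> D
10 -> B
111 -> D
0 -> A
10 -> B


Result: DBDAB


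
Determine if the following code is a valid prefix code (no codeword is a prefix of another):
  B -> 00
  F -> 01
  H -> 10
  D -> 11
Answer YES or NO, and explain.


Checking each pair (does one codeword prefix another?):
  B='00' vs F='01': no prefix
  B='00' vs H='10': no prefix
  B='00' vs D='11': no prefix
  F='01' vs B='00': no prefix
  F='01' vs H='10': no prefix
  F='01' vs D='11': no prefix
  H='10' vs B='00': no prefix
  H='10' vs F='01': no prefix
  H='10' vs D='11': no prefix
  D='11' vs B='00': no prefix
  D='11' vs F='01': no prefix
  D='11' vs H='10': no prefix
No violation found over all pairs.

YES -- this is a valid prefix code. No codeword is a prefix of any other codeword.


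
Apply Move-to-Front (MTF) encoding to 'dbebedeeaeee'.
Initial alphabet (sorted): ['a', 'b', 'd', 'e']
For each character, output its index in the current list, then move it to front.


MTF encoding:
'd': index 2 in ['a', 'b', 'd', 'e'] -> ['d', 'a', 'b', 'e']
'b': index 2 in ['d', 'a', 'b', 'e'] -> ['b', 'd', 'a', 'e']
'e': index 3 in ['b', 'd', 'a', 'e'] -> ['e', 'b', 'd', 'a']
'b': index 1 in ['e', 'b', 'd', 'a'] -> ['b', 'e', 'd', 'a']
'e': index 1 in ['b', 'e', 'd', 'a'] -> ['e', 'b', 'd', 'a']
'd': index 2 in ['e', 'b', 'd', 'a'] -> ['d', 'e', 'b', 'a']
'e': index 1 in ['d', 'e', 'b', 'a'] -> ['e', 'd', 'b', 'a']
'e': index 0 in ['e', 'd', 'b', 'a'] -> ['e', 'd', 'b', 'a']
'a': index 3 in ['e', 'd', 'b', 'a'] -> ['a', 'e', 'd', 'b']
'e': index 1 in ['a', 'e', 'd', 'b'] -> ['e', 'a', 'd', 'b']
'e': index 0 in ['e', 'a', 'd', 'b'] -> ['e', 'a', 'd', 'b']
'e': index 0 in ['e', 'a', 'd', 'b'] -> ['e', 'a', 'd', 'b']


Output: [2, 2, 3, 1, 1, 2, 1, 0, 3, 1, 0, 0]


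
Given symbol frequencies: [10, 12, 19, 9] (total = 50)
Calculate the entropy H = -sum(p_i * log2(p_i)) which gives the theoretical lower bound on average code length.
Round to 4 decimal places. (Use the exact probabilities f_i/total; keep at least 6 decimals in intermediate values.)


Per-symbol terms -p_i * log2(p_i) with p_i = f_i/50:
  p = 10/50 = 0.200000: log2(p) = -2.321928, -p*log2(p) = 0.464386
  p = 12/50 = 0.240000: log2(p) = -2.058894, -p*log2(p) = 0.494134
  p = 19/50 = 0.380000: log2(p) = -1.395929, -p*log2(p) = 0.530453
  p = 9/50 = 0.180000: log2(p) = -2.473931, -p*log2(p) = 0.445308
H = 0.464386 + 0.494134 + 0.530453 + 0.445308 = 1.934281

H = 1.9343 bits/symbol


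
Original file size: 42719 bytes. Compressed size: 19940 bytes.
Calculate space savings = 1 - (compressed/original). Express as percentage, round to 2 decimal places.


ratio = compressed/original = 19940/42719 = 0.466771
savings = 1 - ratio = 1 - 0.466771 = 0.533229
as a percentage: 0.533229 * 100 = 53.32%

Space savings = 1 - 19940/42719 = 53.32%


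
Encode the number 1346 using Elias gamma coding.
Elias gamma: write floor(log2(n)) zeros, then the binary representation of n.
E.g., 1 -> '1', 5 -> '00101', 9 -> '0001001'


num_bits = floor(log2(1346)) + 1 = 11
leading_zeros = num_bits - 1 = 10
binary(1346) = 10101000010

Elias gamma(1346) = '0000000000' + '10101000010' = 000000000010101000010 (21 bits)


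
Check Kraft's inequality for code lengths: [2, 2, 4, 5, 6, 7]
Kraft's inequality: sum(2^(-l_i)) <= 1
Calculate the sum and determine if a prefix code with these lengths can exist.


Sum = 2^(-2) + 2^(-2) + 2^(-4) + 2^(-5) + 2^(-6) + 2^(-7)
    = 0.25 + 0.25 + 0.0625 + 0.03125 + 0.015625 + 0.0078125
    = 79/128 = 0.6171875
Since 0.6171875 <= 1, Kraft's inequality IS satisfied.
A prefix code with these lengths CAN exist.

Kraft sum = 0.6171875. Satisfied.


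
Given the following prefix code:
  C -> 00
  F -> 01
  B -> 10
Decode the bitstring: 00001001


Decoding step by step:
Bits 00 -> C
Bits 00 -> C
Bits 10 -> B
Bits 01 -> F


Decoded message: CCBF


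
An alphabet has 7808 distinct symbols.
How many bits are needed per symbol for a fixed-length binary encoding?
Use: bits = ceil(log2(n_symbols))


log2(7808) = 12.9307
Bracket: 2^12 = 4096 < 7808 <= 2^13 = 8192
So ceil(log2(7808)) = 13

bits = ceil(log2(7808)) = ceil(12.9307) = 13 bits


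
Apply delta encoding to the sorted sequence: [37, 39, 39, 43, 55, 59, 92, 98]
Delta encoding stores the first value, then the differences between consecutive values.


First value: 37
Deltas:
  39 - 37 = 2
  39 - 39 = 0
  43 - 39 = 4
  55 - 43 = 12
  59 - 55 = 4
  92 - 59 = 33
  98 - 92 = 6


Delta encoded: [37, 2, 0, 4, 12, 4, 33, 6]


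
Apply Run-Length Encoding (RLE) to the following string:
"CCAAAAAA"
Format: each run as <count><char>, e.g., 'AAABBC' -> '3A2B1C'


Scanning runs left to right:
  i=0: run of 'C' x 2 -> '2C'
  i=2: run of 'A' x 6 -> '6A'

RLE = 2C6A


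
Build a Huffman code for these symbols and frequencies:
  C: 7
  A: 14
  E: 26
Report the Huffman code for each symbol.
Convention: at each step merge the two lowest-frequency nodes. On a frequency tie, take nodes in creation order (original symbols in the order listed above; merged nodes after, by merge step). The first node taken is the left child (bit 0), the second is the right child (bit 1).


Huffman tree construction:
Step 1: Merge C(7) + A(14) = 21
Step 2: Merge (C+A)(21) + E(26) = 47
Read each symbol's code off the tree from the root (left child = 0, right child = 1).

Codes:
  C: 00 (length 2)
  A: 01 (length 2)
  E: 1 (length 1)
Average code length: 68/47 = 1.4468 bits/symbol


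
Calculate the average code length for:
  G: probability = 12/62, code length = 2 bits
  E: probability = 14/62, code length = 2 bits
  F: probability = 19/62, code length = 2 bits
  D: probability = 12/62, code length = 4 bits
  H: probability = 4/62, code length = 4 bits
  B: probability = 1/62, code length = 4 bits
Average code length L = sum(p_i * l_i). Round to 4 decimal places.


Weighted contributions p_i * l_i:
  G: (12/62) * 2 = 24/62
  E: (14/62) * 2 = 28/62
  F: (19/62) * 2 = 38/62
  D: (12/62) * 4 = 48/62
  H: (4/62) * 4 = 16/62
  B: (1/62) * 4 = 4/62
Sum = (24 + 28 + 38 + 48 + 16 + 4)/62 = 158/62

L = 158/62 = 2.5484 bits/symbol


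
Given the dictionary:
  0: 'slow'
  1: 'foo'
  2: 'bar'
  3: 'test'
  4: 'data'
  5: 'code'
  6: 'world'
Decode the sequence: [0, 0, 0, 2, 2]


Look up each index in the dictionary:
  0 -> 'slow'
  0 -> 'slow'
  0 -> 'slow'
  2 -> 'bar'
  2 -> 'bar'

Decoded: "slow slow slow bar bar"


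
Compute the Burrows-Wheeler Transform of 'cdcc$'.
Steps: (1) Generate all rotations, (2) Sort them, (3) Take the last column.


Rotations (sorted):
  0: $cdcc -> last char: c
  1: c$cdc -> last char: c
  2: cc$cd -> last char: d
  3: cdcc$ -> last char: $
  4: dcc$c -> last char: c


BWT = ccd$c


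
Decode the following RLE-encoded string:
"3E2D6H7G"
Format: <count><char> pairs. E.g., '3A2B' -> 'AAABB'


Expanding each <count><char> pair:
  3E -> 'EEE'
  2D -> 'DD'
  6H -> 'HHHHHH'
  7G -> 'GGGGGGG'

Decoded = EEEDDHHHHHHGGGGGGG


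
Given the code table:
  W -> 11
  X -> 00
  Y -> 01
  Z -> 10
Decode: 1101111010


Decoding:
11 -> W
01 -> Y
11 -> W
10 -> Z
10 -> Z


Result: WYWZZ


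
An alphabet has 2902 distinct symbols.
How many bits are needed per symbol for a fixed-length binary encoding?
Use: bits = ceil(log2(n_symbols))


log2(2902) = 11.5028
Bracket: 2^11 = 2048 < 2902 <= 2^12 = 4096
So ceil(log2(2902)) = 12

bits = ceil(log2(2902)) = ceil(11.5028) = 12 bits


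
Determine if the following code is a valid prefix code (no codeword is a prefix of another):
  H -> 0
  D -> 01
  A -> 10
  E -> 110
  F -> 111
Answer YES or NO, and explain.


Checking each pair (does one codeword prefix another?):
  H='0' vs D='01': prefix -- VIOLATION

NO -- this is NOT a valid prefix code. H (0) is a prefix of D (01).


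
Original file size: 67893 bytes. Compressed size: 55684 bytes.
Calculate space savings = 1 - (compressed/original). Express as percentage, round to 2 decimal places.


ratio = compressed/original = 55684/67893 = 0.820173
savings = 1 - ratio = 1 - 0.820173 = 0.179827
as a percentage: 0.179827 * 100 = 17.98%

Space savings = 1 - 55684/67893 = 17.98%


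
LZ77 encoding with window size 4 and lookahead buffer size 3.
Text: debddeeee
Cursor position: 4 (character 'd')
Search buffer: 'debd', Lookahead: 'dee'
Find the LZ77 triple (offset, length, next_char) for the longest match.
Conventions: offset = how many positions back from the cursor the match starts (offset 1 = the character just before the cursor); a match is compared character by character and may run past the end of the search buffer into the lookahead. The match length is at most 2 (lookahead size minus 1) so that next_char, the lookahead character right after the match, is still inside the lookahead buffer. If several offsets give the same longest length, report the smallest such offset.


Try each offset into the search buffer:
  offset=1 (pos 3, char 'd'): match length 1
  offset=2 (pos 2, char 'b'): match length 0
  offset=3 (pos 1, char 'e'): match length 0
  offset=4 (pos 0, char 'd'): match length 2
Longest match has length 2 at offset 4.
next_char = character at position 4 + 2 = 6 -> 'e'

Best match: offset=4, length=2 (matching 'de' starting at position 0)
LZ77 triple: (4, 2, 'e')


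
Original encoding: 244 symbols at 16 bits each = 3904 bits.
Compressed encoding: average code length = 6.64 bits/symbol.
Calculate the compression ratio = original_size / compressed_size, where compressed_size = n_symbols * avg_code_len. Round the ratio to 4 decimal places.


original_size = n_symbols * orig_bits = 244 * 16 = 3904 bits
compressed_size = n_symbols * avg_code_len = 244 * 6.64 = 1620.16 bits
ratio = original_size / compressed_size = 3904 / 1620.16 = 2.4096

Compression ratio = 2.4096


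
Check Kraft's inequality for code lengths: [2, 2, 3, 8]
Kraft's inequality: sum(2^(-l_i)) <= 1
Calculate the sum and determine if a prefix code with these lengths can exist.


Sum = 2^(-2) + 2^(-2) + 2^(-3) + 2^(-8)
    = 0.25 + 0.25 + 0.125 + 0.00390625
    = 161/256 = 0.62890625
Since 0.62890625 <= 1, Kraft's inequality IS satisfied.
A prefix code with these lengths CAN exist.

Kraft sum = 0.62890625. Satisfied.


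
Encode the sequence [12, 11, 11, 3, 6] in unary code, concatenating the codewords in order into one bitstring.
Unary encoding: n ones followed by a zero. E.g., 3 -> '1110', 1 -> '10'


Encode each number as n ones followed by a terminating 0:
  12 -> 1111111111110 (13 bits)
  11 -> 111111111110 (12 bits)
  11 -> 111111111110 (12 bits)
  3 -> 1110 (4 bits)
  6 -> 1111110 (7 bits)
Total length = 13 + 12 + 12 + 4 + 7 = 48 bits.

Unary([12, 11, 11, 3, 6]) = 111111111111011111111111011111111111011101111110 (48 bits)


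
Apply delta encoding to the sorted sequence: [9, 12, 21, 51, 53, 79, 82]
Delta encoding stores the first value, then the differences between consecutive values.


First value: 9
Deltas:
  12 - 9 = 3
  21 - 12 = 9
  51 - 21 = 30
  53 - 51 = 2
  79 - 53 = 26
  82 - 79 = 3


Delta encoded: [9, 3, 9, 30, 2, 26, 3]


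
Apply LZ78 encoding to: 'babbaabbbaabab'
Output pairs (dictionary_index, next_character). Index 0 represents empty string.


LZ78 encoding steps:
Dictionary: {0: ''}
Step 1: w='' (idx 0), next='b' -> output (0, 'b'), add 'b' as idx 1
Step 2: w='' (idx 0), next='a' -> output (0, 'a'), add 'a' as idx 2
Step 3: w='b' (idx 1), next='b' -> output (1, 'b'), add 'bb' as idx 3
Step 4: w='a' (idx 2), next='a' -> output (2, 'a'), add 'aa' as idx 4
Step 5: w='bb' (idx 3), next='b' -> output (3, 'b'), add 'bbb' as idx 5
Step 6: w='aa' (idx 4), next='b' -> output (4, 'b'), add 'aab' as idx 6
Step 7: w='a' (idx 2), next='b' -> output (2, 'b'), add 'ab' as idx 7


Encoded: [(0, 'b'), (0, 'a'), (1, 'b'), (2, 'a'), (3, 'b'), (4, 'b'), (2, 'b')]


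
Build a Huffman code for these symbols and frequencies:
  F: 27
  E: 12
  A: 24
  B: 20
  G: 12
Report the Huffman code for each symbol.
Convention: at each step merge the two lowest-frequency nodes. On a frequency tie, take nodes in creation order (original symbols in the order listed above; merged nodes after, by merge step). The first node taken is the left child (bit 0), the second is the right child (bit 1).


Huffman tree construction:
Step 1: Merge E(12) + G(12) = 24
Step 2: Merge B(20) + A(24) = 44
Step 3: Merge (E+G)(24) + F(27) = 51
Step 4: Merge (B+A)(44) + ((E+G)+F)(51) = 95
Read each symbol's code off the tree from the root (left child = 0, right child = 1).

Codes:
  F: 11 (length 2)
  E: 100 (length 3)
  A: 01 (length 2)
  B: 00 (length 2)
  G: 101 (length 3)
Average code length: 214/95 = 2.2526 bits/symbol


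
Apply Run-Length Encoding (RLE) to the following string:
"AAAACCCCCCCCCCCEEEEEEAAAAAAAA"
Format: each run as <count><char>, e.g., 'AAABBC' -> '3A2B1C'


Scanning runs left to right:
  i=0: run of 'A' x 4 -> '4A'
  i=4: run of 'C' x 11 -> '11C'
  i=15: run of 'E' x 6 -> '6E'
  i=21: run of 'A' x 8 -> '8A'

RLE = 4A11C6E8A


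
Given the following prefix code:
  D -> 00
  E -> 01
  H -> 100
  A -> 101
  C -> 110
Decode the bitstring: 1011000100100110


Decoding step by step:
Bits 101 -> A
Bits 100 -> H
Bits 01 -> E
Bits 00 -> D
Bits 100 -> H
Bits 110 -> C


Decoded message: AHEDHC


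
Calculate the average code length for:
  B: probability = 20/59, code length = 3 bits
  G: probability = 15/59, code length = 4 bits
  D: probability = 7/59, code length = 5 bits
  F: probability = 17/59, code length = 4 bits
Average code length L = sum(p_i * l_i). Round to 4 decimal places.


Weighted contributions p_i * l_i:
  B: (20/59) * 3 = 60/59
  G: (15/59) * 4 = 60/59
  D: (7/59) * 5 = 35/59
  F: (17/59) * 4 = 68/59
Sum = (60 + 60 + 35 + 68)/59 = 223/59

L = 223/59 = 3.7797 bits/symbol


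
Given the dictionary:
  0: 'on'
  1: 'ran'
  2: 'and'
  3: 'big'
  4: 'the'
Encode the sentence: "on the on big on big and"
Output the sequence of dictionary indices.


Look up each word in the dictionary:
  'on' -> 0
  'the' -> 4
  'on' -> 0
  'big' -> 3
  'on' -> 0
  'big' -> 3
  'and' -> 2

Encoded: [0, 4, 0, 3, 0, 3, 2]


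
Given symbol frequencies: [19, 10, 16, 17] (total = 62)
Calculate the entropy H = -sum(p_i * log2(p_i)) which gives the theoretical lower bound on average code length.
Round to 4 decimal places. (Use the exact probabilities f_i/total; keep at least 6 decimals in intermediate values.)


Per-symbol terms -p_i * log2(p_i) with p_i = f_i/62:
  p = 19/62 = 0.306452: log2(p) = -1.706269, -p*log2(p) = 0.522889
  p = 10/62 = 0.161290: log2(p) = -2.632268, -p*log2(p) = 0.424559
  p = 16/62 = 0.258065: log2(p) = -1.954196, -p*log2(p) = 0.504309
  p = 17/62 = 0.274194: log2(p) = -1.866733, -p*log2(p) = 0.511846
H = 0.522889 + 0.424559 + 0.504309 + 0.511846 = 1.963603

H = 1.9636 bits/symbol


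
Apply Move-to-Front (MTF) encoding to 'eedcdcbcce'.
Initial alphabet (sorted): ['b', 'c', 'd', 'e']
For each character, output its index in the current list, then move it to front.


MTF encoding:
'e': index 3 in ['b', 'c', 'd', 'e'] -> ['e', 'b', 'c', 'd']
'e': index 0 in ['e', 'b', 'c', 'd'] -> ['e', 'b', 'c', 'd']
'd': index 3 in ['e', 'b', 'c', 'd'] -> ['d', 'e', 'b', 'c']
'c': index 3 in ['d', 'e', 'b', 'c'] -> ['c', 'd', 'e', 'b']
'd': index 1 in ['c', 'd', 'e', 'b'] -> ['d', 'c', 'e', 'b']
'c': index 1 in ['d', 'c', 'e', 'b'] -> ['c', 'd', 'e', 'b']
'b': index 3 in ['c', 'd', 'e', 'b'] -> ['b', 'c', 'd', 'e']
'c': index 1 in ['b', 'c', 'd', 'e'] -> ['c', 'b', 'd', 'e']
'c': index 0 in ['c', 'b', 'd', 'e'] -> ['c', 'b', 'd', 'e']
'e': index 3 in ['c', 'b', 'd', 'e'] -> ['e', 'c', 'b', 'd']


Output: [3, 0, 3, 3, 1, 1, 3, 1, 0, 3]


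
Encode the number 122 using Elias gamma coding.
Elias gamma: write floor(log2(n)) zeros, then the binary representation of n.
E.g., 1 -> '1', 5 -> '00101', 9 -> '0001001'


num_bits = floor(log2(122)) + 1 = 7
leading_zeros = num_bits - 1 = 6
binary(122) = 1111010

Elias gamma(122) = '000000' + '1111010' = 0000001111010 (13 bits)


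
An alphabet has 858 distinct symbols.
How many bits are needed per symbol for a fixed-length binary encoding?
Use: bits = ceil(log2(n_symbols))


log2(858) = 9.7448
Bracket: 2^9 = 512 < 858 <= 2^10 = 1024
So ceil(log2(858)) = 10

bits = ceil(log2(858)) = ceil(9.7448) = 10 bits


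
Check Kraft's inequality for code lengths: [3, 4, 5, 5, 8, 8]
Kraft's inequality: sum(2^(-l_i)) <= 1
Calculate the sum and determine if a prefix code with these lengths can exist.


Sum = 2^(-3) + 2^(-4) + 2^(-5) + 2^(-5) + 2^(-8) + 2^(-8)
    = 0.125 + 0.0625 + 0.03125 + 0.03125 + 0.00390625 + 0.00390625
    = 66/256 = 0.2578125
Since 0.2578125 <= 1, Kraft's inequality IS satisfied.
A prefix code with these lengths CAN exist.

Kraft sum = 0.2578125. Satisfied.


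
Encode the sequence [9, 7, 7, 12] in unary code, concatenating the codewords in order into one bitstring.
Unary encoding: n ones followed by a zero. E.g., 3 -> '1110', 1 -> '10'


Encode each number as n ones followed by a terminating 0:
  9 -> 1111111110 (10 bits)
  7 -> 11111110 (8 bits)
  7 -> 11111110 (8 bits)
  12 -> 1111111111110 (13 bits)
Total length = 10 + 8 + 8 + 13 = 39 bits.

Unary([9, 7, 7, 12]) = 111111111011111110111111101111111111110 (39 bits)


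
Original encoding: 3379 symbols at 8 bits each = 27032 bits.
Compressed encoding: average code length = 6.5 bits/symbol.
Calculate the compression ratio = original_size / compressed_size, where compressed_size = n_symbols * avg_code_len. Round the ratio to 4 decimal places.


original_size = n_symbols * orig_bits = 3379 * 8 = 27032 bits
compressed_size = n_symbols * avg_code_len = 3379 * 6.5 = 21963.5 bits
ratio = original_size / compressed_size = 27032 / 21963.5 = 1.2308

Compression ratio = 1.2308


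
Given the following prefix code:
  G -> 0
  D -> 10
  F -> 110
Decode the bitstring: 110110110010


Decoding step by step:
Bits 110 -> F
Bits 110 -> F
Bits 110 -> F
Bits 0 -> G
Bits 10 -> D


Decoded message: FFFGD


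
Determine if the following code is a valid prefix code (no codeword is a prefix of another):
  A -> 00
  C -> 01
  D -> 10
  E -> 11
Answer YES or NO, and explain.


Checking each pair (does one codeword prefix another?):
  A='00' vs C='01': no prefix
  A='00' vs D='10': no prefix
  A='00' vs E='11': no prefix
  C='01' vs A='00': no prefix
  C='01' vs D='10': no prefix
  C='01' vs E='11': no prefix
  D='10' vs A='00': no prefix
  D='10' vs C='01': no prefix
  D='10' vs E='11': no prefix
  E='11' vs A='00': no prefix
  E='11' vs C='01': no prefix
  E='11' vs D='10': no prefix
No violation found over all pairs.

YES -- this is a valid prefix code. No codeword is a prefix of any other codeword.


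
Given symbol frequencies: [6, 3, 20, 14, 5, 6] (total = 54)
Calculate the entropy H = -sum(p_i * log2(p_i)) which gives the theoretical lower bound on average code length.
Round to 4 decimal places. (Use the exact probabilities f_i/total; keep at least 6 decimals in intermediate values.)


Per-symbol terms -p_i * log2(p_i) with p_i = f_i/54:
  p = 6/54 = 0.111111: log2(p) = -3.169925, -p*log2(p) = 0.352214
  p = 3/54 = 0.055556: log2(p) = -4.169925, -p*log2(p) = 0.231663
  p = 20/54 = 0.370370: log2(p) = -1.432959, -p*log2(p) = 0.530726
  p = 14/54 = 0.259259: log2(p) = -1.947533, -p*log2(p) = 0.504916
  p = 5/54 = 0.092593: log2(p) = -3.432959, -p*log2(p) = 0.317867
  p = 6/54 = 0.111111: log2(p) = -3.169925, -p*log2(p) = 0.352214
H = 0.352214 + 0.231663 + 0.530726 + 0.504916 + 0.317867 + 0.352214 = 2.289600

H = 2.2896 bits/symbol


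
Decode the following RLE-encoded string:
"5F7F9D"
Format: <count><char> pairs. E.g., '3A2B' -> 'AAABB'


Expanding each <count><char> pair:
  5F -> 'FFFFF'
  7F -> 'FFFFFFF'
  9D -> 'DDDDDDDDD'

Decoded = FFFFFFFFFFFFDDDDDDDDD


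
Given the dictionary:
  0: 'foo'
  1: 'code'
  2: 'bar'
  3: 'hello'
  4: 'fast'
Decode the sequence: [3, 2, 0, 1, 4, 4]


Look up each index in the dictionary:
  3 -> 'hello'
  2 -> 'bar'
  0 -> 'foo'
  1 -> 'code'
  4 -> 'fast'
  4 -> 'fast'

Decoded: "hello bar foo code fast fast"


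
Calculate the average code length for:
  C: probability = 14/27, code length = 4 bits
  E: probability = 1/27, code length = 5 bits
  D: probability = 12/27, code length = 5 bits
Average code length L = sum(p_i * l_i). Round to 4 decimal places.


Weighted contributions p_i * l_i:
  C: (14/27) * 4 = 56/27
  E: (1/27) * 5 = 5/27
  D: (12/27) * 5 = 60/27
Sum = (56 + 5 + 60)/27 = 121/27

L = 121/27 = 4.4815 bits/symbol


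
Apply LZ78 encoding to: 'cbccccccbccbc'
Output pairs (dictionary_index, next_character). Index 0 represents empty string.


LZ78 encoding steps:
Dictionary: {0: ''}
Step 1: w='' (idx 0), next='c' -> output (0, 'c'), add 'c' as idx 1
Step 2: w='' (idx 0), next='b' -> output (0, 'b'), add 'b' as idx 2
Step 3: w='c' (idx 1), next='c' -> output (1, 'c'), add 'cc' as idx 3
Step 4: w='cc' (idx 3), next='c' -> output (3, 'c'), add 'ccc' as idx 4
Step 5: w='c' (idx 1), next='b' -> output (1, 'b'), add 'cb' as idx 5
Step 6: w='cc' (idx 3), next='b' -> output (3, 'b'), add 'ccb' as idx 6
Step 7: w='c' (idx 1), end of input -> output (1, '')


Encoded: [(0, 'c'), (0, 'b'), (1, 'c'), (3, 'c'), (1, 'b'), (3, 'b'), (1, '')]


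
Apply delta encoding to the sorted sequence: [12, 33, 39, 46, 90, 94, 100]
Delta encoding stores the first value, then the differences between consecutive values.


First value: 12
Deltas:
  33 - 12 = 21
  39 - 33 = 6
  46 - 39 = 7
  90 - 46 = 44
  94 - 90 = 4
  100 - 94 = 6


Delta encoded: [12, 21, 6, 7, 44, 4, 6]


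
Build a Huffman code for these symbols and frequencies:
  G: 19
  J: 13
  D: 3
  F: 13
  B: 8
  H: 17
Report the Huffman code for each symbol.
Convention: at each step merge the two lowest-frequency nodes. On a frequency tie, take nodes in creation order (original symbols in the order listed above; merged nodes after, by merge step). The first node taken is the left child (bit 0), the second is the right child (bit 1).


Huffman tree construction:
Step 1: Merge D(3) + B(8) = 11
Step 2: Merge (D+B)(11) + J(13) = 24
Step 3: Merge F(13) + H(17) = 30
Step 4: Merge G(19) + ((D+B)+J)(24) = 43
Step 5: Merge (F+H)(30) + (G+((D+B)+J))(43) = 73
Read each symbol's code off the tree from the root (left child = 0, right child = 1).

Codes:
  G: 10 (length 2)
  J: 111 (length 3)
  D: 1100 (length 4)
  F: 00 (length 2)
  B: 1101 (length 4)
  H: 01 (length 2)
Average code length: 181/73 = 2.4795 bits/symbol


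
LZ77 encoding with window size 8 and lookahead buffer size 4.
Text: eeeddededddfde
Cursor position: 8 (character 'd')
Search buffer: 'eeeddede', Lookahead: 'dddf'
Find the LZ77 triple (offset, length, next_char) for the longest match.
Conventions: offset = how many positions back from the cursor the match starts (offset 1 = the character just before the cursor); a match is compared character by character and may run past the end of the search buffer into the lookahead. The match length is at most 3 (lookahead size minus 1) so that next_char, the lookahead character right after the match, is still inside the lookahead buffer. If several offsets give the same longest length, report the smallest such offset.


Try each offset into the search buffer:
  offset=1 (pos 7, char 'e'): match length 0
  offset=2 (pos 6, char 'd'): match length 1
  offset=3 (pos 5, char 'e'): match length 0
  offset=4 (pos 4, char 'd'): match length 1
  offset=5 (pos 3, char 'd'): match length 2
  offset=6 (pos 2, char 'e'): match length 0
  offset=7 (pos 1, char 'e'): match length 0
  offset=8 (pos 0, char 'e'): match length 0
Longest match has length 2 at offset 5.
next_char = character at position 8 + 2 = 10 -> 'd'

Best match: offset=5, length=2 (matching 'dd' starting at position 3)
LZ77 triple: (5, 2, 'd')


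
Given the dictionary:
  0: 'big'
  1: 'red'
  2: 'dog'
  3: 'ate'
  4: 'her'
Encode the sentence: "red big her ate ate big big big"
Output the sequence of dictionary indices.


Look up each word in the dictionary:
  'red' -> 1
  'big' -> 0
  'her' -> 4
  'ate' -> 3
  'ate' -> 3
  'big' -> 0
  'big' -> 0
  'big' -> 0

Encoded: [1, 0, 4, 3, 3, 0, 0, 0]


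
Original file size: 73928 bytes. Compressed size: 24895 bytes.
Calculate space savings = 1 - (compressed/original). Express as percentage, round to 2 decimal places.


ratio = compressed/original = 24895/73928 = 0.336747
savings = 1 - ratio = 1 - 0.336747 = 0.663253
as a percentage: 0.663253 * 100 = 66.33%

Space savings = 1 - 24895/73928 = 66.33%


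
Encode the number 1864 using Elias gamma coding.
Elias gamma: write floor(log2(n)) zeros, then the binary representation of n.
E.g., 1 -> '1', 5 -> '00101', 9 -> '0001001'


num_bits = floor(log2(1864)) + 1 = 11
leading_zeros = num_bits - 1 = 10
binary(1864) = 11101001000

Elias gamma(1864) = '0000000000' + '11101001000' = 000000000011101001000 (21 bits)


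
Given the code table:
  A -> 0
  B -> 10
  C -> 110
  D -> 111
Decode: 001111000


Decoding:
0 -> A
0 -> A
111 -> D
10 -> B
0 -> A
0 -> A


Result: AADBAA


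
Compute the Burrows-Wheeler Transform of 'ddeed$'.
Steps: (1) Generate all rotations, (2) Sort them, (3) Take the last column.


Rotations (sorted):
  0: $ddeed -> last char: d
  1: d$ddee -> last char: e
  2: ddeed$ -> last char: $
  3: deed$d -> last char: d
  4: ed$dde -> last char: e
  5: eed$dd -> last char: d


BWT = de$ded


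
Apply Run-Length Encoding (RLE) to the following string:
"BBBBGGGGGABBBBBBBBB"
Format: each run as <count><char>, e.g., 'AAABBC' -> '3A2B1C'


Scanning runs left to right:
  i=0: run of 'B' x 4 -> '4B'
  i=4: run of 'G' x 5 -> '5G'
  i=9: run of 'A' x 1 -> '1A'
  i=10: run of 'B' x 9 -> '9B'

RLE = 4B5G1A9B


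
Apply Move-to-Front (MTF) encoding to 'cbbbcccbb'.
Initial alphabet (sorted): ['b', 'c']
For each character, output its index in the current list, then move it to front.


MTF encoding:
'c': index 1 in ['b', 'c'] -> ['c', 'b']
'b': index 1 in ['c', 'b'] -> ['b', 'c']
'b': index 0 in ['b', 'c'] -> ['b', 'c']
'b': index 0 in ['b', 'c'] -> ['b', 'c']
'c': index 1 in ['b', 'c'] -> ['c', 'b']
'c': index 0 in ['c', 'b'] -> ['c', 'b']
'c': index 0 in ['c', 'b'] -> ['c', 'b']
'b': index 1 in ['c', 'b'] -> ['b', 'c']
'b': index 0 in ['b', 'c'] -> ['b', 'c']


Output: [1, 1, 0, 0, 1, 0, 0, 1, 0]
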